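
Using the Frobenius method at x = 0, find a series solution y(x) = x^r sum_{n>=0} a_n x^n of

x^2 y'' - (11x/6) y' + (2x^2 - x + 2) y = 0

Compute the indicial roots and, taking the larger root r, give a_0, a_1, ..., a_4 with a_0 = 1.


Write in Frobenius form y'' + (p(x)/x) y' + (q(x)/x^2) y = 0:
  p(x) = -11/6,  q(x) = 2x^2 - x + 2.
Indicial equation: r(r-1) + (-11/6) r + (2) = 0 -> roots r_1 = 3/2, r_2 = 4/3.
Take r = r_1 = 3/2. Let y(x) = x^r sum_{n>=0} a_n x^n with a_0 = 1.
Substitute y = x^r sum a_n x^n and match x^{r+n}. The recurrence is
  D(n) a_n - 1 a_{n-1} + 2 a_{n-2} = 0,  where D(n) = (r+n)(r+n-1) + (-11/6)(r+n) + (2).
  a_n = [1 a_{n-1} - 2 a_{n-2}] / D(n).
Since the indicial polynomial factors as (r - r_1)(r - r_2), D(n) = (r_1 + n - r_1)(r_1 + n - r_2) = n(n + 1/6).
Evaluating step by step (a_0 = 1):
  n = 1: D(1) = 1(1 + 1/6) = 7/6; numerator = 1(1) = 1; a_1 = (1)/(7/6) = 6/7
  n = 2: D(2) = 2(2 + 1/6) = 13/3; numerator = 1(6/7) - 2(1) = -8/7; a_2 = (-8/7)/(13/3) = -24/91
  n = 3: D(3) = 3(3 + 1/6) = 19/2; numerator = 1(-24/91) - 2(6/7) = -180/91; a_3 = (-180/91)/(19/2) = -360/1729
  n = 4: D(4) = 4(4 + 1/6) = 50/3; numerator = 1(-360/1729) - 2(-24/91) = 552/1729; a_4 = (552/1729)/(50/3) = 828/43225

r = 3/2; a_0 = 1; a_1 = 6/7; a_2 = -24/91; a_3 = -360/1729; a_4 = 828/43225


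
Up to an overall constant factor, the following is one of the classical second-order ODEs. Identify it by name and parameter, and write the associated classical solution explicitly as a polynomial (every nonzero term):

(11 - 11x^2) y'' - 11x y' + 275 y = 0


All three coefficients share the factor 11; dividing through by 11 gives  (1 - x^2) y'' - x y' + 25 y = 0.
This matches the Chebyshev equation (1 - x^2) y'' - x y' + n^2 y = 0 (note the -x y' term, not -2x y') with n^2 = 25, so n = 5; the polynomial solution is T_5(x).
With y = sum_k a_k x^k, matching x^k gives (k+2)(k+1) a_{k+2} = (k^2 - n^2) a_k = (k - 5)(k + 5) a_k. The right side vanishes at k = 5, so the series with the parity of 5 terminates at degree 5.
Standard normalization: leading coefficient of T_n is 2^(n-1), so a_5 = 2^4 = 16. Work downward with a_k = (k+1)(k+2) a_{k+2} / ((k - 5)(k + 5)):
  a_3 = (4)(5)(16) / ((3 - 5)(3 + 5)) = 320/(-16) = -20
  a_1 = (2)(3)(-20) / ((1 - 5)(1 + 5)) = -120/(-24) = 5
Hence T_5(x) = 16 x^5 - 20 x^3 + 5 x.

T_5(x); series = 16 x^5 - 20 x^3 + 5 x


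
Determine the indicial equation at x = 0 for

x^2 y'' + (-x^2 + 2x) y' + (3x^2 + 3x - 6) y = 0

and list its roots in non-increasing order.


Divide by x^2 to reach normal form y'' + P_1(x) y' + P_2(x) y = 0 with P_1(x) = -1 + 2/x and P_2(x) = 3 + 3/x - 6/x^2.
x = 0 is a singular point because the y'-coefficient -1 + 2/x has a pole at x = 0 and the y-coefficient 3 + 3/x - 6/x^2 has a pole at x = 0.
It is a regular singular point because x P_1(x) = p(x) = 2 - x and x^2 P_2(x) = q(x) = 3x^2 + 3x - 6 are polynomials, hence analytic at x = 0.
p(0) = 2,  q(0) = -6.
Indicial equation: r(r-1) + p(0) r + q(0) = 0, i.e. r^2 + (p(0) - 1) r + q(0) = 0, i.e. r^2 + 1 r - 6 = 0.
Discriminant: (1)^2 - 4(-6) = 25, so r = (-1 ± 5)/2.
Solving: r_1 = 2, r_2 = -3.

indicial: r^2 + 1 r - 6 = 0; roots r_1 = 2, r_2 = -3


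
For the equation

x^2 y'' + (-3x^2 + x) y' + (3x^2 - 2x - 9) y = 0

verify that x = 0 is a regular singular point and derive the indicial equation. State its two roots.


Divide by x^2 to reach normal form y'' + P_1(x) y' + P_2(x) y = 0 with P_1(x) = -3 + 1/x and P_2(x) = 3 - 2/x - 9/x^2.
x = 0 is a singular point because the y'-coefficient -3 + 1/x has a pole at x = 0 and the y-coefficient 3 - 2/x - 9/x^2 has a pole at x = 0.
It is a regular singular point because x P_1(x) = p(x) = 1 - 3x and x^2 P_2(x) = q(x) = 3x^2 - 2x - 9 are polynomials, hence analytic at x = 0.
p(0) = 1,  q(0) = -9.
Indicial equation: r(r-1) + p(0) r + q(0) = 0, i.e. r^2 + (p(0) - 1) r + q(0) = 0, i.e. r^2 - 9 = 0.
Discriminant: (0)^2 - 4(-9) = 36, so r = (0 ± 6)/2.
Solving: r_1 = 3, r_2 = -3.

indicial: r^2 - 9 = 0; roots r_1 = 3, r_2 = -3


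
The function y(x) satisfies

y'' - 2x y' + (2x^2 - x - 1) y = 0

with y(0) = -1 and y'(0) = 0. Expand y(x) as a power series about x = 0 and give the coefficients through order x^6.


Ansatz: y(x) = sum_{n>=0} a_n x^n, so y'(x) = sum_{n>=1} n a_n x^(n-1) and y''(x) = sum_{n>=2} n(n-1) a_n x^(n-2).
Substitute into P(x) y'' + Q(x) y' + R(x) y = 0 with P(x) = 1, Q(x) = -2x, R(x) = 2x^2 - x - 1, and match powers of x.
Initial conditions: a_0 = -1, a_1 = 0.
Setting the coefficient of each power of x to zero and solving order by order (substituting the coefficients already found):
  x^0: 2 a_2 - a_0 = 0  ->  2 a_2 = a_0 = -1  ->  a_2 = -1/2
  x^1: 6 a_3 - 3 a_1 - a_0 = 0  ->  6 a_3 = 3 a_1 + a_0 = -1  ->  a_3 = -1/6
  x^2: 12 a_4 - 5 a_2 - a_1 + 2 a_0 = 0  ->  12 a_4 = 5 a_2 + a_1 - 2 a_0 = -1/2  ->  a_4 = -1/24
  x^3: 20 a_5 - 7 a_3 - a_2 + 2 a_1 = 0  ->  20 a_5 = 7 a_3 + a_2 - 2 a_1 = -5/3  ->  a_5 = -1/12
  x^4: 30 a_6 - 9 a_4 - a_3 + 2 a_2 = 0  ->  30 a_6 = 9 a_4 + a_3 - 2 a_2 = 11/24  ->  a_6 = 11/720
Truncated series: y(x) = -1 - (1/2) x^2 - (1/6) x^3 - (1/24) x^4 - (1/12) x^5 + (11/720) x^6 + O(x^7).

a_0 = -1; a_1 = 0; a_2 = -1/2; a_3 = -1/6; a_4 = -1/24; a_5 = -1/12; a_6 = 11/720


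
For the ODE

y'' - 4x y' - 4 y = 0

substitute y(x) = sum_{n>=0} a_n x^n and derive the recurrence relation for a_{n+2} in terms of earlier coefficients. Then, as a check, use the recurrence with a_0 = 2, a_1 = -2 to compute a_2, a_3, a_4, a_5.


Substitute y = sum_n a_n x^n.
y''(x) has coefficient (n+2)(n+1) a_{n+2} at x^n;
-4 x y'(x) has coefficient -4 n a_n at x^n (shift);
-4 y(x) has coefficient -4 a_n at x^n.
Matching x^n: (n+2)(n+1) a_{n+2} + (-4n - 4) a_n = 0.
Thus a_{n+2} = (4n + 4) / ((n+1)(n+2)) * a_n.

Check with a_0 = 2, a_1 = -2 (apply the recurrence for n = 0, 1, 2, 3): a_0 = 2, a_1 = -2, a_2 = 4, a_3 = -8/3, a_4 = 4, a_5 = -32/15.

a_(n+2) = (4n + 4) / ((n+1)(n+2)) * a_n; check: a_0 = 2, a_1 = -2, a_2 = 4, a_3 = -8/3, a_4 = 4, a_5 = -32/15


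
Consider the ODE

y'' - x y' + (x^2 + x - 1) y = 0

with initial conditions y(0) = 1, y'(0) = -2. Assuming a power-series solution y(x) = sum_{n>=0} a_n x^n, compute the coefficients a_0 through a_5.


Ansatz: y(x) = sum_{n>=0} a_n x^n, so y'(x) = sum_{n>=1} n a_n x^(n-1) and y''(x) = sum_{n>=2} n(n-1) a_n x^(n-2).
Substitute into P(x) y'' + Q(x) y' + R(x) y = 0 with P(x) = 1, Q(x) = -x, R(x) = x^2 + x - 1, and match powers of x.
Initial conditions: a_0 = 1, a_1 = -2.
Setting the coefficient of each power of x to zero and solving order by order (substituting the coefficients already found):
  x^0: 2 a_2 - a_0 = 0  ->  2 a_2 = a_0 = 1  ->  a_2 = 1/2
  x^1: 6 a_3 - 2 a_1 + a_0 = 0  ->  6 a_3 = 2 a_1 - a_0 = -5  ->  a_3 = -5/6
  x^2: 12 a_4 - 3 a_2 + a_1 + a_0 = 0  ->  12 a_4 = 3 a_2 - a_1 - a_0 = 5/2  ->  a_4 = 5/24
  x^3: 20 a_5 - 4 a_3 + a_2 + a_1 = 0  ->  20 a_5 = 4 a_3 - a_2 - a_1 = -11/6  ->  a_5 = -11/120
Truncated series: y(x) = 1 - 2 x + (1/2) x^2 - (5/6) x^3 + (5/24) x^4 - (11/120) x^5 + O(x^6).

a_0 = 1; a_1 = -2; a_2 = 1/2; a_3 = -5/6; a_4 = 5/24; a_5 = -11/120


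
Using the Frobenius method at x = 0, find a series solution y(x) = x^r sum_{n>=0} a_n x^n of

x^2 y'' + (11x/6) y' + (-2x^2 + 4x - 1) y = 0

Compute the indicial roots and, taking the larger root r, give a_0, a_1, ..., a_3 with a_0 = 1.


Write in Frobenius form y'' + (p(x)/x) y' + (q(x)/x^2) y = 0:
  p(x) = 11/6,  q(x) = -2x^2 + 4x - 1.
Indicial equation: r(r-1) + (11/6) r + (-1) = 0 -> roots r_1 = 2/3, r_2 = -3/2.
Take r = r_1 = 2/3. Let y(x) = x^r sum_{n>=0} a_n x^n with a_0 = 1.
Substitute y = x^r sum a_n x^n and match x^{r+n}. The recurrence is
  D(n) a_n + 4 a_{n-1} - 2 a_{n-2} = 0,  where D(n) = (r+n)(r+n-1) + (11/6)(r+n) + (-1).
  a_n = [-4 a_{n-1} + 2 a_{n-2}] / D(n).
Since the indicial polynomial factors as (r - r_1)(r - r_2), D(n) = (r_1 + n - r_1)(r_1 + n - r_2) = n(n + 13/6).
Evaluating step by step (a_0 = 1):
  n = 1: D(1) = 1(1 + 13/6) = 19/6; numerator = -4(1) = -4; a_1 = (-4)/(19/6) = -24/19
  n = 2: D(2) = 2(2 + 13/6) = 25/3; numerator = -4(-24/19) + 2(1) = 134/19; a_2 = (134/19)/(25/3) = 402/475
  n = 3: D(3) = 3(3 + 13/6) = 31/2; numerator = -4(402/475) + 2(-24/19) = -2808/475; a_3 = (-2808/475)/(31/2) = -5616/14725

r = 2/3; a_0 = 1; a_1 = -24/19; a_2 = 402/475; a_3 = -5616/14725


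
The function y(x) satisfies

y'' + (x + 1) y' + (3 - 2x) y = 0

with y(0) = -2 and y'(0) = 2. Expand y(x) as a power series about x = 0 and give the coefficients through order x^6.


Ansatz: y(x) = sum_{n>=0} a_n x^n, so y'(x) = sum_{n>=1} n a_n x^(n-1) and y''(x) = sum_{n>=2} n(n-1) a_n x^(n-2).
Substitute into P(x) y'' + Q(x) y' + R(x) y = 0 with P(x) = 1, Q(x) = x + 1, R(x) = 3 - 2x, and match powers of x.
Initial conditions: a_0 = -2, a_1 = 2.
Setting the coefficient of each power of x to zero and solving order by order (substituting the coefficients already found):
  x^0: 2 a_2 + a_1 + 3 a_0 = 0  ->  2 a_2 = -a_1 - 3 a_0 = 4  ->  a_2 = 2
  x^1: 6 a_3 + 2 a_2 + 4 a_1 - 2 a_0 = 0  ->  6 a_3 = -2 a_2 - 4 a_1 + 2 a_0 = -16  ->  a_3 = -8/3
  x^2: 12 a_4 + 3 a_3 + 5 a_2 - 2 a_1 = 0  ->  12 a_4 = -3 a_3 - 5 a_2 + 2 a_1 = 2  ->  a_4 = 1/6
  x^3: 20 a_5 + 4 a_4 + 6 a_3 - 2 a_2 = 0  ->  20 a_5 = -4 a_4 - 6 a_3 + 2 a_2 = 58/3  ->  a_5 = 29/30
  x^4: 30 a_6 + 5 a_5 + 7 a_4 - 2 a_3 = 0  ->  30 a_6 = -5 a_5 - 7 a_4 + 2 a_3 = -34/3  ->  a_6 = -17/45
Truncated series: y(x) = -2 + 2 x + 2 x^2 - (8/3) x^3 + (1/6) x^4 + (29/30) x^5 - (17/45) x^6 + O(x^7).

a_0 = -2; a_1 = 2; a_2 = 2; a_3 = -8/3; a_4 = 1/6; a_5 = 29/30; a_6 = -17/45


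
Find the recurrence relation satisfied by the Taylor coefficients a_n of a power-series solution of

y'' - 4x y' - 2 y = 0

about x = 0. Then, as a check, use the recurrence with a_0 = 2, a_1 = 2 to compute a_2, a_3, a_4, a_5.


Substitute y = sum_n a_n x^n.
y''(x) has coefficient (n+2)(n+1) a_{n+2} at x^n;
-4 x y'(x) has coefficient -4 n a_n at x^n (shift);
-2 y(x) has coefficient -2 a_n at x^n.
Matching x^n: (n+2)(n+1) a_{n+2} + (-4n - 2) a_n = 0.
Thus a_{n+2} = (4n + 2) / ((n+1)(n+2)) * a_n.

Check with a_0 = 2, a_1 = 2 (apply the recurrence for n = 0, 1, 2, 3): a_0 = 2, a_1 = 2, a_2 = 2, a_3 = 2, a_4 = 5/3, a_5 = 7/5.

a_(n+2) = (4n + 2) / ((n+1)(n+2)) * a_n; check: a_0 = 2, a_1 = 2, a_2 = 2, a_3 = 2, a_4 = 5/3, a_5 = 7/5


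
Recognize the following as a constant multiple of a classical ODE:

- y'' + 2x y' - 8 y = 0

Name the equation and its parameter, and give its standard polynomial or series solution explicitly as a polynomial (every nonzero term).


All three coefficients share the factor -1; dividing through by -1 gives  y'' - 2x y' + 8 y = 0.
This matches the Hermite equation y'' - 2x y' + 2n y = 0 with 2n = 8, so n = 4; the polynomial solution is H_4(x).
With y = sum_k a_k x^k, matching x^k gives (k+2)(k+1) a_{k+2} = 2(k - n) a_k = 2(k - 4) a_k. The right side vanishes at k = 4, so the series with the parity of 4 terminates at degree 4.
Standard normalization: leading coefficient of H_n is 2^n, so a_4 = 2^4 = 16. Work downward with a_k = (k+1)(k+2) a_{k+2} / (2(k - n)):
  a_2 = (3)(4)(16) / (2(2 - 4)) = 192/(-4) = -48
  a_0 = (1)(2)(-48) / (2(0 - 4)) = -96/(-8) = 12
Hence H_4(x) = 16 x^4 - 48 x^2 + 12.

H_4(x); series = 16 x^4 - 48 x^2 + 12


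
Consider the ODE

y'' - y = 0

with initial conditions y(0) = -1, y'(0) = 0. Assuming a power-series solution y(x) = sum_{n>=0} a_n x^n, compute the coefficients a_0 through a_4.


Ansatz: y(x) = sum_{n>=0} a_n x^n, so y'(x) = sum_{n>=1} n a_n x^(n-1) and y''(x) = sum_{n>=2} n(n-1) a_n x^(n-2).
Substitute into P(x) y'' + Q(x) y' + R(x) y = 0 with P(x) = 1, Q(x) = 0, R(x) = -1, and match powers of x.
Initial conditions: a_0 = -1, a_1 = 0.
Setting the coefficient of each power of x to zero and solving order by order (substituting the coefficients already found):
  x^0: 2 a_2 - a_0 = 0  ->  2 a_2 = a_0 = -1  ->  a_2 = -1/2
  x^1: 6 a_3 - a_1 = 0  ->  6 a_3 = a_1 = 0  ->  a_3 = 0
  x^2: 12 a_4 - a_2 = 0  ->  12 a_4 = a_2 = -1/2  ->  a_4 = -1/24
Truncated series: y(x) = -1 - (1/2) x^2 - (1/24) x^4 + O(x^5).

a_0 = -1; a_1 = 0; a_2 = -1/2; a_3 = 0; a_4 = -1/24


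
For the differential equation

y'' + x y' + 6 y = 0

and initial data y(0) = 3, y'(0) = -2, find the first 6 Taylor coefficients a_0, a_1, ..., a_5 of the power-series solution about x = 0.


Ansatz: y(x) = sum_{n>=0} a_n x^n, so y'(x) = sum_{n>=1} n a_n x^(n-1) and y''(x) = sum_{n>=2} n(n-1) a_n x^(n-2).
Substitute into P(x) y'' + Q(x) y' + R(x) y = 0 with P(x) = 1, Q(x) = x, R(x) = 6, and match powers of x.
Initial conditions: a_0 = 3, a_1 = -2.
Setting the coefficient of each power of x to zero and solving order by order (substituting the coefficients already found):
  x^0: 2 a_2 + 6 a_0 = 0  ->  2 a_2 = -6 a_0 = -18  ->  a_2 = -9
  x^1: 6 a_3 + 7 a_1 = 0  ->  6 a_3 = -7 a_1 = 14  ->  a_3 = 7/3
  x^2: 12 a_4 + 8 a_2 = 0  ->  12 a_4 = -8 a_2 = 72  ->  a_4 = 6
  x^3: 20 a_5 + 9 a_3 = 0  ->  20 a_5 = -9 a_3 = -21  ->  a_5 = -21/20
Truncated series: y(x) = 3 - 2 x - 9 x^2 + (7/3) x^3 + 6 x^4 - (21/20) x^5 + O(x^6).

a_0 = 3; a_1 = -2; a_2 = -9; a_3 = 7/3; a_4 = 6; a_5 = -21/20


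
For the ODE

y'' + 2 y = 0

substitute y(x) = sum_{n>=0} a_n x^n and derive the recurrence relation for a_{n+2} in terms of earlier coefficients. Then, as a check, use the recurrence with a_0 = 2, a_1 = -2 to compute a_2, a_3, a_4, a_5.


Substitute y = sum_n a_n x^n into y'' + (const) y = 0.
y''(x) = sum_{n>=0} (n+2)(n+1) a_{n+2} x^n.
The ODE becomes sum_n [(n+2)(n+1) a_{n+2} + 2 a_n] x^n = 0.
Setting each coefficient to zero gives the recurrence:
  (n+2)(n+1) a_{n+2} + 2 a_n = 0,
  a_{n+2} = -2 / ((n+1)(n+2)) a_n.

Check with a_0 = 2, a_1 = -2 (apply the recurrence for n = 0, 1, 2, 3): a_0 = 2, a_1 = -2, a_2 = -2, a_3 = 2/3, a_4 = 1/3, a_5 = -1/15.

a_{n+2} = -2/((n+1)(n+2)) * a_n; check: a_0 = 2, a_1 = -2, a_2 = -2, a_3 = 2/3, a_4 = 1/3, a_5 = -1/15


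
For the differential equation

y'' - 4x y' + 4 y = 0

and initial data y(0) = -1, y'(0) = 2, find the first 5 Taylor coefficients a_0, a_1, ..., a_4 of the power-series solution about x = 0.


Ansatz: y(x) = sum_{n>=0} a_n x^n, so y'(x) = sum_{n>=1} n a_n x^(n-1) and y''(x) = sum_{n>=2} n(n-1) a_n x^(n-2).
Substitute into P(x) y'' + Q(x) y' + R(x) y = 0 with P(x) = 1, Q(x) = -4x, R(x) = 4, and match powers of x.
Initial conditions: a_0 = -1, a_1 = 2.
Setting the coefficient of each power of x to zero and solving order by order (substituting the coefficients already found):
  x^0: 2 a_2 + 4 a_0 = 0  ->  2 a_2 = -4 a_0 = 4  ->  a_2 = 2
  x^1: 6 a_3 = 0  ->  a_3 = 0
  x^2: 12 a_4 - 4 a_2 = 0  ->  12 a_4 = 4 a_2 = 8  ->  a_4 = 2/3
Truncated series: y(x) = -1 + 2 x + 2 x^2 + (2/3) x^4 + O(x^5).

a_0 = -1; a_1 = 2; a_2 = 2; a_3 = 0; a_4 = 2/3


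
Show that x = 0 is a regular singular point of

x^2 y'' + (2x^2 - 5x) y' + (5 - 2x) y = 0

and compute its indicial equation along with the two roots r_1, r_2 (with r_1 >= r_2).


Divide by x^2 to reach normal form y'' + P_1(x) y' + P_2(x) y = 0 with P_1(x) = 2 - 5/x and P_2(x) = -2/x + 5/x^2.
x = 0 is a singular point because the y'-coefficient 2 - 5/x has a pole at x = 0 and the y-coefficient -2/x + 5/x^2 has a pole at x = 0.
It is a regular singular point because x P_1(x) = p(x) = 2x - 5 and x^2 P_2(x) = q(x) = 5 - 2x are polynomials, hence analytic at x = 0.
p(0) = -5,  q(0) = 5.
Indicial equation: r(r-1) + p(0) r + q(0) = 0, i.e. r^2 + (p(0) - 1) r + q(0) = 0, i.e. r^2 - 6 r + 5 = 0.
Discriminant: (-6)^2 - 4(5) = 16, so r = (6 ± 4)/2.
Solving: r_1 = 5, r_2 = 1.

indicial: r^2 - 6 r + 5 = 0; roots r_1 = 5, r_2 = 1


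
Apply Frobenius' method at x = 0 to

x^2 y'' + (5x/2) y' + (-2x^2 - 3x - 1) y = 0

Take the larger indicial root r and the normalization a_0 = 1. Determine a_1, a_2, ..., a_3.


Write in Frobenius form y'' + (p(x)/x) y' + (q(x)/x^2) y = 0:
  p(x) = 5/2,  q(x) = -2x^2 - 3x - 1.
Indicial equation: r(r-1) + (5/2) r + (-1) = 0 -> roots r_1 = 1/2, r_2 = -2.
Take r = r_1 = 1/2. Let y(x) = x^r sum_{n>=0} a_n x^n with a_0 = 1.
Substitute y = x^r sum a_n x^n and match x^{r+n}. The recurrence is
  D(n) a_n - 3 a_{n-1} - 2 a_{n-2} = 0,  where D(n) = (r+n)(r+n-1) + (5/2)(r+n) + (-1).
  a_n = [3 a_{n-1} + 2 a_{n-2}] / D(n).
Since the indicial polynomial factors as (r - r_1)(r - r_2), D(n) = (r_1 + n - r_1)(r_1 + n - r_2) = n(n + 5/2).
Evaluating step by step (a_0 = 1):
  n = 1: D(1) = 1(1 + 5/2) = 7/2; numerator = 3(1) = 3; a_1 = (3)/(7/2) = 6/7
  n = 2: D(2) = 2(2 + 5/2) = 9; numerator = 3(6/7) + 2(1) = 32/7; a_2 = (32/7)/(9) = 32/63
  n = 3: D(3) = 3(3 + 5/2) = 33/2; numerator = 3(32/63) + 2(6/7) = 68/21; a_3 = (68/21)/(33/2) = 136/693

r = 1/2; a_0 = 1; a_1 = 6/7; a_2 = 32/63; a_3 = 136/693


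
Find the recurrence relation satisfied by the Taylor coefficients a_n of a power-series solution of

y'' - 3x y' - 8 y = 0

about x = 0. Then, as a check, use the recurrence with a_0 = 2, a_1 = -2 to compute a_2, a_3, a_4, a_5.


Substitute y = sum_n a_n x^n.
y''(x) has coefficient (n+2)(n+1) a_{n+2} at x^n;
-3 x y'(x) has coefficient -3 n a_n at x^n (shift);
-8 y(x) has coefficient -8 a_n at x^n.
Matching x^n: (n+2)(n+1) a_{n+2} + (-3n - 8) a_n = 0.
Thus a_{n+2} = (3n + 8) / ((n+1)(n+2)) * a_n.

Check with a_0 = 2, a_1 = -2 (apply the recurrence for n = 0, 1, 2, 3): a_0 = 2, a_1 = -2, a_2 = 8, a_3 = -11/3, a_4 = 28/3, a_5 = -187/60.

a_(n+2) = (3n + 8) / ((n+1)(n+2)) * a_n; check: a_0 = 2, a_1 = -2, a_2 = 8, a_3 = -11/3, a_4 = 28/3, a_5 = -187/60


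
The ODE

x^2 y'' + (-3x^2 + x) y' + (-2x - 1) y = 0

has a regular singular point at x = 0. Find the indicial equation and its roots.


Divide by x^2 to reach normal form y'' + P_1(x) y' + P_2(x) y = 0 with P_1(x) = -3 + 1/x and P_2(x) = -2/x - 1/x^2.
x = 0 is a singular point because the y'-coefficient -3 + 1/x has a pole at x = 0 and the y-coefficient -2/x - 1/x^2 has a pole at x = 0.
It is a regular singular point because x P_1(x) = p(x) = 1 - 3x and x^2 P_2(x) = q(x) = -2x - 1 are polynomials, hence analytic at x = 0.
p(0) = 1,  q(0) = -1.
Indicial equation: r(r-1) + p(0) r + q(0) = 0, i.e. r^2 + (p(0) - 1) r + q(0) = 0, i.e. r^2 - 1 = 0.
Discriminant: (0)^2 - 4(-1) = 4, so r = (0 ± 2)/2.
Solving: r_1 = 1, r_2 = -1.

indicial: r^2 - 1 = 0; roots r_1 = 1, r_2 = -1


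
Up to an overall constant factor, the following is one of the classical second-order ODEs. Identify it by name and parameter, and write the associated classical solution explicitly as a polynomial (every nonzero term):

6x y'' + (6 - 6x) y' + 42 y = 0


All three coefficients share the factor 6; dividing through by 6 gives  x y'' + (1 - x) y' + 7 y = 0.
This matches the Laguerre equation x y'' + (1 - x) y' + n y = 0 with n = 7; the polynomial solution is L_7(x).
With y = sum_k a_k x^k, matching x^k gives (k+1)k a_{k+1} + (k+1) a_{k+1} - k a_k + n a_k = 0, i.e. (k+1)^2 a_{k+1} = (k - n) a_k = (k - 7) a_k. The right side vanishes at k = 7, so the series terminates at degree 7.
Standard normalization L_n(0) = 1 gives a_0 = 1. Work upward with a_{k+1} = (k - 7) a_k / (k+1)^2:
  a_1 = (0 - 7)(1) / 1^2 = -7/1 = -7
  a_2 = (1 - 7)(-7) / 2^2 = 42/4 = 21/2
  a_3 = (2 - 7)(21/2) / 3^2 = (-105/2)/9 = -35/6
  a_4 = (3 - 7)(-35/6) / 4^2 = (70/3)/16 = 35/24
  a_5 = (4 - 7)(35/24) / 5^2 = (-35/8)/25 = -7/40
  a_6 = (5 - 7)(-7/40) / 6^2 = (7/20)/36 = 7/720
  a_7 = (6 - 7)(7/720) / 7^2 = (-7/720)/49 = -1/5040
Hence L_7(x) = -x^7/5040 + 7 x^6/720 - 7 x^5/40 + 35 x^4/24 - 35 x^3/6 + 21 x^2/2 - 7 x + 1.

L_7(x); series = -x^7/5040 + 7 x^6/720 - 7 x^5/40 + 35 x^4/24 - 35 x^3/6 + 21 x^2/2 - 7 x + 1


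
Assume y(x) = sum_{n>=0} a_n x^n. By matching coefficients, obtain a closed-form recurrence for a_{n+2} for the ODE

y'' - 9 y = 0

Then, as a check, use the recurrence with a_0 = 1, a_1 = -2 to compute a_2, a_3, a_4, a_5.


Substitute y = sum_n a_n x^n into y'' + (const) y = 0.
y''(x) = sum_{n>=0} (n+2)(n+1) a_{n+2} x^n.
The ODE becomes sum_n [(n+2)(n+1) a_{n+2} - 9 a_n] x^n = 0.
Setting each coefficient to zero gives the recurrence:
  (n+2)(n+1) a_{n+2} - 9 a_n = 0,
  a_{n+2} = 9 / ((n+1)(n+2)) a_n.

Check with a_0 = 1, a_1 = -2 (apply the recurrence for n = 0, 1, 2, 3): a_0 = 1, a_1 = -2, a_2 = 9/2, a_3 = -3, a_4 = 27/8, a_5 = -27/20.

a_{n+2} = 9/((n+1)(n+2)) * a_n; check: a_0 = 1, a_1 = -2, a_2 = 9/2, a_3 = -3, a_4 = 27/8, a_5 = -27/20


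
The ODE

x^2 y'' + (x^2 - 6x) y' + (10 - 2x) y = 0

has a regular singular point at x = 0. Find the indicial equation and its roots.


Divide by x^2 to reach normal form y'' + P_1(x) y' + P_2(x) y = 0 with P_1(x) = 1 - 6/x and P_2(x) = -2/x + 10/x^2.
x = 0 is a singular point because the y'-coefficient 1 - 6/x has a pole at x = 0 and the y-coefficient -2/x + 10/x^2 has a pole at x = 0.
It is a regular singular point because x P_1(x) = p(x) = x - 6 and x^2 P_2(x) = q(x) = 10 - 2x are polynomials, hence analytic at x = 0.
p(0) = -6,  q(0) = 10.
Indicial equation: r(r-1) + p(0) r + q(0) = 0, i.e. r^2 + (p(0) - 1) r + q(0) = 0, i.e. r^2 - 7 r + 10 = 0.
Discriminant: (-7)^2 - 4(10) = 9, so r = (7 ± 3)/2.
Solving: r_1 = 5, r_2 = 2.

indicial: r^2 - 7 r + 10 = 0; roots r_1 = 5, r_2 = 2


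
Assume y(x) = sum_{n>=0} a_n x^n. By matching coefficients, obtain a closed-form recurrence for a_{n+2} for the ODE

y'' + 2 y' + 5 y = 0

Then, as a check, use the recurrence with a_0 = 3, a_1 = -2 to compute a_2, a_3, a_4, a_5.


Substitute y = sum_n a_n x^n.
y''(x) has coefficient (n+2)(n+1) a_{n+2} at x^n;
2 y'(x) has coefficient 2 (n+1) a_{n+1} at x^n;
5 y(x) has coefficient 5 a_n at x^n.
Matching x^n: (n+2)(n+1) a_{n+2} + 2 (n+1) a_{n+1} + 5 a_n = 0.
Thus a_{n+2} = [-2 (n+1) a_{n+1} - 5 a_n] / ((n+1)(n+2)).

Check with a_0 = 3, a_1 = -2 (apply the recurrence for n = 0, 1, 2, 3): a_0 = 3, a_1 = -2, a_2 = -11/2, a_3 = 16/3, a_4 = -3/8, a_5 = -71/60.

a_(n+2) = [-2 (n+1) a_(n+1) - 5 a_n] / ((n+1)(n+2)); check: a_0 = 3, a_1 = -2, a_2 = -11/2, a_3 = 16/3, a_4 = -3/8, a_5 = -71/60


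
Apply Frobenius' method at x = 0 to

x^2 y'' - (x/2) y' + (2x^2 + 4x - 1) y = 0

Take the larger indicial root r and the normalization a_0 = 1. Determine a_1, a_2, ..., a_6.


Write in Frobenius form y'' + (p(x)/x) y' + (q(x)/x^2) y = 0:
  p(x) = -1/2,  q(x) = 2x^2 + 4x - 1.
Indicial equation: r(r-1) + (-1/2) r + (-1) = 0 -> roots r_1 = 2, r_2 = -1/2.
Take r = r_1 = 2. Let y(x) = x^r sum_{n>=0} a_n x^n with a_0 = 1.
Substitute y = x^r sum a_n x^n and match x^{r+n}. The recurrence is
  D(n) a_n + 4 a_{n-1} + 2 a_{n-2} = 0,  where D(n) = (r+n)(r+n-1) + (-1/2)(r+n) + (-1).
  a_n = [-4 a_{n-1} - 2 a_{n-2}] / D(n).
Since the indicial polynomial factors as (r - r_1)(r - r_2), D(n) = (r_1 + n - r_1)(r_1 + n - r_2) = n(n + 5/2).
Evaluating step by step (a_0 = 1):
  n = 1: D(1) = 1(1 + 5/2) = 7/2; numerator = -4(1) = -4; a_1 = (-4)/(7/2) = -8/7
  n = 2: D(2) = 2(2 + 5/2) = 9; numerator = -4(-8/7) - 2(1) = 18/7; a_2 = (18/7)/(9) = 2/7
  n = 3: D(3) = 3(3 + 5/2) = 33/2; numerator = -4(2/7) - 2(-8/7) = 8/7; a_3 = (8/7)/(33/2) = 16/231
  n = 4: D(4) = 4(4 + 5/2) = 26; numerator = -4(16/231) - 2(2/7) = -28/33; a_4 = (-28/33)/(26) = -14/429
  n = 5: D(5) = 5(5 + 5/2) = 75/2; numerator = -4(-14/429) - 2(16/231) = -8/1001; a_5 = (-8/1001)/(75/2) = -16/75075
  n = 6: D(6) = 6(6 + 5/2) = 51; numerator = -4(-16/75075) - 2(-14/429) = 4964/75075; a_6 = (4964/75075)/(51) = 292/225225

r = 2; a_0 = 1; a_1 = -8/7; a_2 = 2/7; a_3 = 16/231; a_4 = -14/429; a_5 = -16/75075; a_6 = 292/225225


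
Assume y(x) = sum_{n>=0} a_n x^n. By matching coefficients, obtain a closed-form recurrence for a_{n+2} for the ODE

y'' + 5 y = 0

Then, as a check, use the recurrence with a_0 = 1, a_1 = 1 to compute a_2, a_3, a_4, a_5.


Substitute y = sum_n a_n x^n into y'' + (const) y = 0.
y''(x) = sum_{n>=0} (n+2)(n+1) a_{n+2} x^n.
The ODE becomes sum_n [(n+2)(n+1) a_{n+2} + 5 a_n] x^n = 0.
Setting each coefficient to zero gives the recurrence:
  (n+2)(n+1) a_{n+2} + 5 a_n = 0,
  a_{n+2} = -5 / ((n+1)(n+2)) a_n.

Check with a_0 = 1, a_1 = 1 (apply the recurrence for n = 0, 1, 2, 3): a_0 = 1, a_1 = 1, a_2 = -5/2, a_3 = -5/6, a_4 = 25/24, a_5 = 5/24.

a_{n+2} = -5/((n+1)(n+2)) * a_n; check: a_0 = 1, a_1 = 1, a_2 = -5/2, a_3 = -5/6, a_4 = 25/24, a_5 = 5/24


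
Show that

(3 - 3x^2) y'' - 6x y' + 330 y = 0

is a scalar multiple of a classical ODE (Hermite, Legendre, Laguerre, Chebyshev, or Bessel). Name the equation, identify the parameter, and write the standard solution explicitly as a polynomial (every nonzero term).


All three coefficients share the factor 3; dividing through by 3 gives  (1 - x^2) y'' - 2x y' + 110 y = 0.
This matches the Legendre equation (1 - x^2) y'' - 2x y' + n(n+1) y = 0 (note the -2x y' term) with n(n+1) = 110, so n = 10; the polynomial solution is P_10(x).
With y = sum_k a_k x^k, matching x^k gives (k+2)(k+1) a_{k+2} = [k(k+1) - n(n+1)] a_k = (k - 10)(k + 11) a_k. The right side vanishes at k = 10, so the series with the parity of 10 terminates at degree 10.
Standard normalization (P_n(1) = 1): leading coefficient (2n)!/(2^n (n!)^2) = 2432902008176640000/(1024*13168189440000) = 46189/256, so a_10 = 46189/256. Work downward with a_k = (k+1)(k+2) a_{k+2} / ((k - 10)(k + 11)):
  a_8 = (9)(10)(46189/256) / ((8 - 10)(8 + 11)) = (2078505/128)/(-38) = -109395/256
  a_6 = (7)(8)(-109395/256) / ((6 - 10)(6 + 11)) = (-765765/32)/(-68) = 45045/128
  a_4 = (5)(6)(45045/128) / ((4 - 10)(4 + 11)) = (675675/64)/(-90) = -15015/128
  a_2 = (3)(4)(-15015/128) / ((2 - 10)(2 + 11)) = (-45045/32)/(-104) = 3465/256
  a_0 = (1)(2)(3465/256) / ((0 - 10)(0 + 11)) = (3465/128)/(-110) = -63/256
Hence P_10(x) = 46189 x^10/256 - 109395 x^8/256 + 45045 x^6/128 - 15015 x^4/128 + 3465 x^2/256 - 63/256.

P_10(x); series = 46189 x^10/256 - 109395 x^8/256 + 45045 x^6/128 - 15015 x^4/128 + 3465 x^2/256 - 63/256


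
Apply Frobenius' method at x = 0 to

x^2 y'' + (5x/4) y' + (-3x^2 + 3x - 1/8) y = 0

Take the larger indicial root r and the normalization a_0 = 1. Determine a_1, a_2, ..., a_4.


Write in Frobenius form y'' + (p(x)/x) y' + (q(x)/x^2) y = 0:
  p(x) = 5/4,  q(x) = -3x^2 + 3x - 1/8.
Indicial equation: r(r-1) + (5/4) r + (-1/8) = 0 -> roots r_1 = 1/4, r_2 = -1/2.
Take r = r_1 = 1/4. Let y(x) = x^r sum_{n>=0} a_n x^n with a_0 = 1.
Substitute y = x^r sum a_n x^n and match x^{r+n}. The recurrence is
  D(n) a_n + 3 a_{n-1} - 3 a_{n-2} = 0,  where D(n) = (r+n)(r+n-1) + (5/4)(r+n) + (-1/8).
  a_n = [-3 a_{n-1} + 3 a_{n-2}] / D(n).
Since the indicial polynomial factors as (r - r_1)(r - r_2), D(n) = (r_1 + n - r_1)(r_1 + n - r_2) = n(n + 3/4).
Evaluating step by step (a_0 = 1):
  n = 1: D(1) = 1(1 + 3/4) = 7/4; numerator = -3(1) = -3; a_1 = (-3)/(7/4) = -12/7
  n = 2: D(2) = 2(2 + 3/4) = 11/2; numerator = -3(-12/7) + 3(1) = 57/7; a_2 = (57/7)/(11/2) = 114/77
  n = 3: D(3) = 3(3 + 3/4) = 45/4; numerator = -3(114/77) + 3(-12/7) = -738/77; a_3 = (-738/77)/(45/4) = -328/385
  n = 4: D(4) = 4(4 + 3/4) = 19; numerator = -3(-328/385) + 3(114/77) = 2694/385; a_4 = (2694/385)/(19) = 2694/7315

r = 1/4; a_0 = 1; a_1 = -12/7; a_2 = 114/77; a_3 = -328/385; a_4 = 2694/7315


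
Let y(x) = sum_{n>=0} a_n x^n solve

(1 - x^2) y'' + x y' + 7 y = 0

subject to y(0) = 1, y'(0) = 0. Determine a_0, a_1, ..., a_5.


Ansatz: y(x) = sum_{n>=0} a_n x^n, so y'(x) = sum_{n>=1} n a_n x^(n-1) and y''(x) = sum_{n>=2} n(n-1) a_n x^(n-2).
Substitute into P(x) y'' + Q(x) y' + R(x) y = 0 with P(x) = 1 - x^2, Q(x) = x, R(x) = 7, and match powers of x.
Initial conditions: a_0 = 1, a_1 = 0.
Setting the coefficient of each power of x to zero and solving order by order (substituting the coefficients already found):
  x^0: 2 a_2 + 7 a_0 = 0  ->  2 a_2 = -7 a_0 = -7  ->  a_2 = -7/2
  x^1: 6 a_3 + 8 a_1 = 0  ->  6 a_3 = -8 a_1 = 0  ->  a_3 = 0
  x^2: 12 a_4 + 7 a_2 = 0  ->  12 a_4 = -7 a_2 = 49/2  ->  a_4 = 49/24
  x^3: 20 a_5 + 4 a_3 = 0  ->  20 a_5 = -4 a_3 = 0  ->  a_5 = 0
Truncated series: y(x) = 1 - (7/2) x^2 + (49/24) x^4 + O(x^6).

a_0 = 1; a_1 = 0; a_2 = -7/2; a_3 = 0; a_4 = 49/24; a_5 = 0


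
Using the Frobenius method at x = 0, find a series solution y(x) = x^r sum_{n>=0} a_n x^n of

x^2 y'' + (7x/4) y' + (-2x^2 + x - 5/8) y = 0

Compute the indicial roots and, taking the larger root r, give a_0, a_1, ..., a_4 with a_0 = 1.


Write in Frobenius form y'' + (p(x)/x) y' + (q(x)/x^2) y = 0:
  p(x) = 7/4,  q(x) = -2x^2 + x - 5/8.
Indicial equation: r(r-1) + (7/4) r + (-5/8) = 0 -> roots r_1 = 1/2, r_2 = -5/4.
Take r = r_1 = 1/2. Let y(x) = x^r sum_{n>=0} a_n x^n with a_0 = 1.
Substitute y = x^r sum a_n x^n and match x^{r+n}. The recurrence is
  D(n) a_n + 1 a_{n-1} - 2 a_{n-2} = 0,  where D(n) = (r+n)(r+n-1) + (7/4)(r+n) + (-5/8).
  a_n = [-1 a_{n-1} + 2 a_{n-2}] / D(n).
Since the indicial polynomial factors as (r - r_1)(r - r_2), D(n) = (r_1 + n - r_1)(r_1 + n - r_2) = n(n + 7/4).
Evaluating step by step (a_0 = 1):
  n = 1: D(1) = 1(1 + 7/4) = 11/4; numerator = -1(1) = -1; a_1 = (-1)/(11/4) = -4/11
  n = 2: D(2) = 2(2 + 7/4) = 15/2; numerator = -1(-4/11) + 2(1) = 26/11; a_2 = (26/11)/(15/2) = 52/165
  n = 3: D(3) = 3(3 + 7/4) = 57/4; numerator = -1(52/165) + 2(-4/11) = -172/165; a_3 = (-172/165)/(57/4) = -688/9405
  n = 4: D(4) = 4(4 + 7/4) = 23; numerator = -1(-688/9405) + 2(52/165) = 6616/9405; a_4 = (6616/9405)/(23) = 6616/216315

r = 1/2; a_0 = 1; a_1 = -4/11; a_2 = 52/165; a_3 = -688/9405; a_4 = 6616/216315


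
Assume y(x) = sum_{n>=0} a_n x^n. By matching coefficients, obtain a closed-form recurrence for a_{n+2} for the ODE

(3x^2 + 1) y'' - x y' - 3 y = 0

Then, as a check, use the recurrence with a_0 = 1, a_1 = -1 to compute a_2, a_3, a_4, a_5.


Substitute y = sum_n a_n x^n.
(1 + 3 x^2) y'' contributes (n+2)(n+1) a_{n+2} + 3 n(n-1) a_n at x^n.
-x y'(x) contributes -n a_n at x^n.
-3 y(x) contributes -3 a_n at x^n.
Matching x^n: (n+2)(n+1) a_{n+2} + (3 n(n-1) - n - 3) a_n = 0.
Thus a_{n+2} = (-3 n(n-1) + n + 3) / ((n+1)(n+2)) * a_n.

Check with a_0 = 1, a_1 = -1 (apply the recurrence for n = 0, 1, 2, 3): a_0 = 1, a_1 = -1, a_2 = 3/2, a_3 = -2/3, a_4 = -1/8, a_5 = 2/5.

a_(n+2) = (-3 n(n-1) + n + 3) / ((n+1)(n+2)) * a_n; check: a_0 = 1, a_1 = -1, a_2 = 3/2, a_3 = -2/3, a_4 = -1/8, a_5 = 2/5


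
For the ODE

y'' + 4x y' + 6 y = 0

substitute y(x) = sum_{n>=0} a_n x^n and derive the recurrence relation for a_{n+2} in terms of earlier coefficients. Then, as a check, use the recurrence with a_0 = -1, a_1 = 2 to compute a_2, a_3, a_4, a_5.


Substitute y = sum_n a_n x^n.
y''(x) has coefficient (n+2)(n+1) a_{n+2} at x^n;
4 x y'(x) has coefficient 4 n a_n at x^n (shift);
6 y(x) has coefficient 6 a_n at x^n.
Matching x^n: (n+2)(n+1) a_{n+2} + (4n + 6) a_n = 0.
Thus a_{n+2} = (-4n - 6) / ((n+1)(n+2)) * a_n.

Check with a_0 = -1, a_1 = 2 (apply the recurrence for n = 0, 1, 2, 3): a_0 = -1, a_1 = 2, a_2 = 3, a_3 = -10/3, a_4 = -7/2, a_5 = 3.

a_(n+2) = (-4n - 6) / ((n+1)(n+2)) * a_n; check: a_0 = -1, a_1 = 2, a_2 = 3, a_3 = -10/3, a_4 = -7/2, a_5 = 3


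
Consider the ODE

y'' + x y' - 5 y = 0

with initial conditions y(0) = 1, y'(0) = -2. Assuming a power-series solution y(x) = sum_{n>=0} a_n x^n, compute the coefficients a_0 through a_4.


Ansatz: y(x) = sum_{n>=0} a_n x^n, so y'(x) = sum_{n>=1} n a_n x^(n-1) and y''(x) = sum_{n>=2} n(n-1) a_n x^(n-2).
Substitute into P(x) y'' + Q(x) y' + R(x) y = 0 with P(x) = 1, Q(x) = x, R(x) = -5, and match powers of x.
Initial conditions: a_0 = 1, a_1 = -2.
Setting the coefficient of each power of x to zero and solving order by order (substituting the coefficients already found):
  x^0: 2 a_2 - 5 a_0 = 0  ->  2 a_2 = 5 a_0 = 5  ->  a_2 = 5/2
  x^1: 6 a_3 - 4 a_1 = 0  ->  6 a_3 = 4 a_1 = -8  ->  a_3 = -4/3
  x^2: 12 a_4 - 3 a_2 = 0  ->  12 a_4 = 3 a_2 = 15/2  ->  a_4 = 5/8
Truncated series: y(x) = 1 - 2 x + (5/2) x^2 - (4/3) x^3 + (5/8) x^4 + O(x^5).

a_0 = 1; a_1 = -2; a_2 = 5/2; a_3 = -4/3; a_4 = 5/8


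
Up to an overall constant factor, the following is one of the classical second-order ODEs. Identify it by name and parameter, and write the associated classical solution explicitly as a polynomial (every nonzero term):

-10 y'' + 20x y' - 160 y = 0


All three coefficients share the factor -10; dividing through by -10 gives  y'' - 2x y' + 16 y = 0.
This matches the Hermite equation y'' - 2x y' + 2n y = 0 with 2n = 16, so n = 8; the polynomial solution is H_8(x).
With y = sum_k a_k x^k, matching x^k gives (k+2)(k+1) a_{k+2} = 2(k - n) a_k = 2(k - 8) a_k. The right side vanishes at k = 8, so the series with the parity of 8 terminates at degree 8.
Standard normalization: leading coefficient of H_n is 2^n, so a_8 = 2^8 = 256. Work downward with a_k = (k+1)(k+2) a_{k+2} / (2(k - n)):
  a_6 = (7)(8)(256) / (2(6 - 8)) = 14336/(-4) = -3584
  a_4 = (5)(6)(-3584) / (2(4 - 8)) = -107520/(-8) = 13440
  a_2 = (3)(4)(13440) / (2(2 - 8)) = 161280/(-12) = -13440
  a_0 = (1)(2)(-13440) / (2(0 - 8)) = -26880/(-16) = 1680
Hence H_8(x) = 256 x^8 - 3584 x^6 + 13440 x^4 - 13440 x^2 + 1680.

H_8(x); series = 256 x^8 - 3584 x^6 + 13440 x^4 - 13440 x^2 + 1680


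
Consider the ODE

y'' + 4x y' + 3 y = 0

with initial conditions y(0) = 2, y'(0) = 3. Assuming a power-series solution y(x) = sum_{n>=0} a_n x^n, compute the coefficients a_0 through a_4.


Ansatz: y(x) = sum_{n>=0} a_n x^n, so y'(x) = sum_{n>=1} n a_n x^(n-1) and y''(x) = sum_{n>=2} n(n-1) a_n x^(n-2).
Substitute into P(x) y'' + Q(x) y' + R(x) y = 0 with P(x) = 1, Q(x) = 4x, R(x) = 3, and match powers of x.
Initial conditions: a_0 = 2, a_1 = 3.
Setting the coefficient of each power of x to zero and solving order by order (substituting the coefficients already found):
  x^0: 2 a_2 + 3 a_0 = 0  ->  2 a_2 = -3 a_0 = -6  ->  a_2 = -3
  x^1: 6 a_3 + 7 a_1 = 0  ->  6 a_3 = -7 a_1 = -21  ->  a_3 = -7/2
  x^2: 12 a_4 + 11 a_2 = 0  ->  12 a_4 = -11 a_2 = 33  ->  a_4 = 11/4
Truncated series: y(x) = 2 + 3 x - 3 x^2 - (7/2) x^3 + (11/4) x^4 + O(x^5).

a_0 = 2; a_1 = 3; a_2 = -3; a_3 = -7/2; a_4 = 11/4


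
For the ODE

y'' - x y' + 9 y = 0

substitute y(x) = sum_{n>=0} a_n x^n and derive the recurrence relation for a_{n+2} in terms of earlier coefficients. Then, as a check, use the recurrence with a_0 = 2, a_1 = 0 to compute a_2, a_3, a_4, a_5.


Substitute y = sum_n a_n x^n.
y''(x) has coefficient (n+2)(n+1) a_{n+2} at x^n;
-x y'(x) has coefficient -n a_n at x^n (shift);
9 y(x) has coefficient 9 a_n at x^n.
Matching x^n: (n+2)(n+1) a_{n+2} + (-n + 9) a_n = 0.
Thus a_{n+2} = (n - 9) / ((n+1)(n+2)) * a_n.

Check with a_0 = 2, a_1 = 0 (apply the recurrence for n = 0, 1, 2, 3): a_0 = 2, a_1 = 0, a_2 = -9, a_3 = 0, a_4 = 21/4, a_5 = 0.

a_(n+2) = (n - 9) / ((n+1)(n+2)) * a_n; check: a_0 = 2, a_1 = 0, a_2 = -9, a_3 = 0, a_4 = 21/4, a_5 = 0


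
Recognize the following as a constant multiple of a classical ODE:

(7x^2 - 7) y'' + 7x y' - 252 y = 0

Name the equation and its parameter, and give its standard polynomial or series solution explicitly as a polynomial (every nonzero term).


All three coefficients share the factor -7; dividing through by -7 gives  (1 - x^2) y'' - x y' + 36 y = 0.
This matches the Chebyshev equation (1 - x^2) y'' - x y' + n^2 y = 0 (note the -x y' term, not -2x y') with n^2 = 36, so n = 6; the polynomial solution is T_6(x).
With y = sum_k a_k x^k, matching x^k gives (k+2)(k+1) a_{k+2} = (k^2 - n^2) a_k = (k - 6)(k + 6) a_k. The right side vanishes at k = 6, so the series with the parity of 6 terminates at degree 6.
Standard normalization: leading coefficient of T_n is 2^(n-1), so a_6 = 2^5 = 32. Work downward with a_k = (k+1)(k+2) a_{k+2} / ((k - 6)(k + 6)):
  a_4 = (5)(6)(32) / ((4 - 6)(4 + 6)) = 960/(-20) = -48
  a_2 = (3)(4)(-48) / ((2 - 6)(2 + 6)) = -576/(-32) = 18
  a_0 = (1)(2)(18) / ((0 - 6)(0 + 6)) = 36/(-36) = -1
Hence T_6(x) = 32 x^6 - 48 x^4 + 18 x^2 - 1.

T_6(x); series = 32 x^6 - 48 x^4 + 18 x^2 - 1


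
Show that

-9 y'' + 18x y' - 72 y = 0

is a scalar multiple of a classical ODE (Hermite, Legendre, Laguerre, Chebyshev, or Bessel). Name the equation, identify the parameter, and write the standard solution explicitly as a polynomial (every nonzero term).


All three coefficients share the factor -9; dividing through by -9 gives  y'' - 2x y' + 8 y = 0.
This matches the Hermite equation y'' - 2x y' + 2n y = 0 with 2n = 8, so n = 4; the polynomial solution is H_4(x).
With y = sum_k a_k x^k, matching x^k gives (k+2)(k+1) a_{k+2} = 2(k - n) a_k = 2(k - 4) a_k. The right side vanishes at k = 4, so the series with the parity of 4 terminates at degree 4.
Standard normalization: leading coefficient of H_n is 2^n, so a_4 = 2^4 = 16. Work downward with a_k = (k+1)(k+2) a_{k+2} / (2(k - n)):
  a_2 = (3)(4)(16) / (2(2 - 4)) = 192/(-4) = -48
  a_0 = (1)(2)(-48) / (2(0 - 4)) = -96/(-8) = 12
Hence H_4(x) = 16 x^4 - 48 x^2 + 12.

H_4(x); series = 16 x^4 - 48 x^2 + 12


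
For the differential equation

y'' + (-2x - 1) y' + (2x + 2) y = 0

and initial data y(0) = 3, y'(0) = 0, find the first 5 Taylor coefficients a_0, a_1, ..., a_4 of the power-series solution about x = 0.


Ansatz: y(x) = sum_{n>=0} a_n x^n, so y'(x) = sum_{n>=1} n a_n x^(n-1) and y''(x) = sum_{n>=2} n(n-1) a_n x^(n-2).
Substitute into P(x) y'' + Q(x) y' + R(x) y = 0 with P(x) = 1, Q(x) = -2x - 1, R(x) = 2x + 2, and match powers of x.
Initial conditions: a_0 = 3, a_1 = 0.
Setting the coefficient of each power of x to zero and solving order by order (substituting the coefficients already found):
  x^0: 2 a_2 - a_1 + 2 a_0 = 0  ->  2 a_2 = a_1 - 2 a_0 = -6  ->  a_2 = -3
  x^1: 6 a_3 - 2 a_2 + 2 a_0 = 0  ->  6 a_3 = 2 a_2 - 2 a_0 = -12  ->  a_3 = -2
  x^2: 12 a_4 - 3 a_3 - 2 a_2 + 2 a_1 = 0  ->  12 a_4 = 3 a_3 + 2 a_2 - 2 a_1 = -12  ->  a_4 = -1
Truncated series: y(x) = 3 - 3 x^2 - 2 x^3 - x^4 + O(x^5).

a_0 = 3; a_1 = 0; a_2 = -3; a_3 = -2; a_4 = -1


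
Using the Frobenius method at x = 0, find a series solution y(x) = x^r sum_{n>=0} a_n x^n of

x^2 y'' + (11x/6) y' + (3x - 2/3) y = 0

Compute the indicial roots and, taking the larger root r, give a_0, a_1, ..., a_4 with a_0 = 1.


Write in Frobenius form y'' + (p(x)/x) y' + (q(x)/x^2) y = 0:
  p(x) = 11/6,  q(x) = 3x - 2/3.
Indicial equation: r(r-1) + (11/6) r + (-2/3) = 0 -> roots r_1 = 1/2, r_2 = -4/3.
Take r = r_1 = 1/2. Let y(x) = x^r sum_{n>=0} a_n x^n with a_0 = 1.
Substitute y = x^r sum a_n x^n and match x^{r+n}. The recurrence is
  D(n) a_n + 3 a_{n-1} = 0,  where D(n) = (r+n)(r+n-1) + (11/6)(r+n) + (-2/3).
  a_n = -3 / D(n) * a_{n-1}.
Since the indicial polynomial factors as (r - r_1)(r - r_2), D(n) = (r_1 + n - r_1)(r_1 + n - r_2) = n(n + 11/6).
Evaluating step by step (a_0 = 1):
  n = 1: D(1) = 1(1 + 11/6) = 17/6; numerator = -3(1) = -3; a_1 = (-3)/(17/6) = -18/17
  n = 2: D(2) = 2(2 + 11/6) = 23/3; numerator = -3(-18/17) = 54/17; a_2 = (54/17)/(23/3) = 162/391
  n = 3: D(3) = 3(3 + 11/6) = 29/2; numerator = -3(162/391) = -486/391; a_3 = (-486/391)/(29/2) = -972/11339
  n = 4: D(4) = 4(4 + 11/6) = 70/3; numerator = -3(-972/11339) = 2916/11339; a_4 = (2916/11339)/(70/3) = 4374/396865

r = 1/2; a_0 = 1; a_1 = -18/17; a_2 = 162/391; a_3 = -972/11339; a_4 = 4374/396865


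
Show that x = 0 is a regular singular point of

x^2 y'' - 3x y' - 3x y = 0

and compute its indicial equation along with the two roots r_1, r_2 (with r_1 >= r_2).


Divide by x^2 to reach normal form y'' + P_1(x) y' + P_2(x) y = 0 with P_1(x) = -3/x and P_2(x) = -3/x.
x = 0 is a singular point because the y'-coefficient -3/x has a pole at x = 0 and the y-coefficient -3/x has a pole at x = 0.
It is a regular singular point because x P_1(x) = p(x) = -3 and x^2 P_2(x) = q(x) = -3x are polynomials, hence analytic at x = 0.
p(0) = -3,  q(0) = 0.
Indicial equation: r(r-1) + p(0) r + q(0) = 0, i.e. r^2 + (p(0) - 1) r + q(0) = 0, i.e. r^2 - 4 r = 0.
Discriminant: (-4)^2 - 4(0) = 16, so r = (4 ± 4)/2.
Solving: r_1 = 4, r_2 = 0.

indicial: r^2 - 4 r = 0; roots r_1 = 4, r_2 = 0


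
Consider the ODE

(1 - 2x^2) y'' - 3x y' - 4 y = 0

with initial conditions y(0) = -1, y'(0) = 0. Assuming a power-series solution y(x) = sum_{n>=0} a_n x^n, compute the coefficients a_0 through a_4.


Ansatz: y(x) = sum_{n>=0} a_n x^n, so y'(x) = sum_{n>=1} n a_n x^(n-1) and y''(x) = sum_{n>=2} n(n-1) a_n x^(n-2).
Substitute into P(x) y'' + Q(x) y' + R(x) y = 0 with P(x) = 1 - 2x^2, Q(x) = -3x, R(x) = -4, and match powers of x.
Initial conditions: a_0 = -1, a_1 = 0.
Setting the coefficient of each power of x to zero and solving order by order (substituting the coefficients already found):
  x^0: 2 a_2 - 4 a_0 = 0  ->  2 a_2 = 4 a_0 = -4  ->  a_2 = -2
  x^1: 6 a_3 - 7 a_1 = 0  ->  6 a_3 = 7 a_1 = 0  ->  a_3 = 0
  x^2: 12 a_4 - 14 a_2 = 0  ->  12 a_4 = 14 a_2 = -28  ->  a_4 = -7/3
Truncated series: y(x) = -1 - 2 x^2 - (7/3) x^4 + O(x^5).

a_0 = -1; a_1 = 0; a_2 = -2; a_3 = 0; a_4 = -7/3
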